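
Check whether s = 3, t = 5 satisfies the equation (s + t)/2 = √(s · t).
Substituting s = 3, t = 5:

LHS = (3 + 5)/2 = 4
RHS = √(3 · 5) = √(15) ≈ 3.873

LHS ≠ RHS, so the equation does not hold at this point.

Answer: Fails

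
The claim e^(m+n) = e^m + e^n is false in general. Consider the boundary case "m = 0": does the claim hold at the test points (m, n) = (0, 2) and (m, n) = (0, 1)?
At (0, 2): LHS = e^2 ≈ 7.389 ≠ RHS = 1 + e^2 ≈ 8.389
At (0, 1): LHS = e ≈ 2.718 ≠ RHS = 1 + e ≈ 3.718

Answer: No, fails at both test points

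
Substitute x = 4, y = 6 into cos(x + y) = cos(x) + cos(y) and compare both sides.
LHS = cos(4 + 6) = cos(10) ≈ -0.8391
RHS = cos(4) + cos(6) ≈ 0.3065

LHS ≠ RHS (they differ by about 1.146), so the equation does not hold here.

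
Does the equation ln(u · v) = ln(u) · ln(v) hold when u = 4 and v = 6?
Fails

Substituting u = 4, v = 6:

LHS = ln(4 · 6) = ln(24) ≈ 3.178
RHS = ln(4) · ln(6) ≈ 2.484

LHS ≠ RHS, so the equation does not hold at this point.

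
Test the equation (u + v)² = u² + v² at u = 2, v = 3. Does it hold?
Substituting u = 2, v = 3:

LHS = (2 + 3)² = 25
RHS = 2² + 3² = 13

LHS ≠ RHS, so the equation does not hold at this point.

Answer: Fails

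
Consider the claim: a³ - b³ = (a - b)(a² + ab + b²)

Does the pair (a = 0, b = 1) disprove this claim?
Substituting a = 0, b = 1:
LHS = 0³ - 1³ = -1
RHS = (0 - 1)(0² + 0·1 + 1²) = -1

The sides agree, so this pair does not disprove the claim.

Answer: No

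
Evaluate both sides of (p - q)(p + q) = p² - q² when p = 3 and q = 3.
LHS = (3 - 3)(3 + 3) = 0
RHS = 3² - 3² = 0

LHS = RHS: the two sides agree.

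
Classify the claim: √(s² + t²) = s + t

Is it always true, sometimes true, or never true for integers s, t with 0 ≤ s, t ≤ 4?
Sometimes true

It holds at (s, t) = (1, 0) (both sides equal 1), but fails at (s, t) = (1, 3) (LHS = √(10) ≈ 3.162, RHS = 4).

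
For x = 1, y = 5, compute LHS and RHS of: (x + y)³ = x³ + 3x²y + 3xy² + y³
LHS = (1 + 5)³ = 216
RHS = 1³ + 3·1²·5 + 3·1·5² + 5³ = 216

LHS = RHS: the two sides agree.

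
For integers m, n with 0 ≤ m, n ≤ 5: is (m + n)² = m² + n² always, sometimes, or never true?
It holds at (m, n) = (3, 0) (both sides equal 9), but fails at (m, n) = (4, 4) (LHS = 64, RHS = 32).

Answer: Sometimes true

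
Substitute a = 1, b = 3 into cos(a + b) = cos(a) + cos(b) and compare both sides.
LHS = cos(1 + 3) = cos(4) ≈ -0.6536
RHS = cos(1) + cos(3) ≈ -0.4497

LHS ≠ RHS (they differ by about 0.204), so the equation does not hold here.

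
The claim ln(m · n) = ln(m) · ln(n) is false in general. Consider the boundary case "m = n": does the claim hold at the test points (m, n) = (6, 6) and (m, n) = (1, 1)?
At (6, 6): LHS = ln(36) ≈ 3.584 ≠ RHS = ln(6)² ≈ 3.21
At (1, 1): LHS = 0, RHS = 0 → equal

Answer: Only at (1, 1)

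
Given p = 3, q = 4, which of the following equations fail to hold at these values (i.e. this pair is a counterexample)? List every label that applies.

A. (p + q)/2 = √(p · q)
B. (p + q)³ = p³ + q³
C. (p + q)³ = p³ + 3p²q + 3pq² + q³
A, B

Evaluating each claim at the given values:
A. LHS = 7/2, RHS = 2·√(3) ≈ 3.464 → fails here (LHS ≠ RHS)
B. LHS = 343, RHS = 91 → fails here (LHS ≠ RHS)
C. LHS = 343, RHS = 343 → holds here (LHS = RHS)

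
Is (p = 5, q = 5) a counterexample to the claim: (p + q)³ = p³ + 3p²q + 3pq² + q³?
Substituting p = 5, q = 5:
LHS = (5 + 5)³ = 1000
RHS = 5³ + 3·5²·5 + 3·5·5² + 5³ = 1000

The sides agree, so this pair does not disprove the claim.

Answer: No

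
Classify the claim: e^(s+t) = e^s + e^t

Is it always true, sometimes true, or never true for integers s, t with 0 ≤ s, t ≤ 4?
Never true

The claim fails for every pair in the range. For instance at (s, t) = (3, 3): LHS = e^6 ≈ 403.4, RHS = 2·e^3 ≈ 40.17.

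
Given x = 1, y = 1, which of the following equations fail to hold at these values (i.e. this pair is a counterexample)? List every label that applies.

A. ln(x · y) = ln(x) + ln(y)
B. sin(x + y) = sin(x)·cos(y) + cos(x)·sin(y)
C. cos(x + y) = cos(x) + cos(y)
Evaluating each claim at the given values:
A. LHS = 0, RHS = 0 → holds here (LHS = RHS)
B. LHS = sin(2) ≈ 0.9093, RHS = 2·sin(1)·cos(1) ≈ 0.9093 → holds here (LHS = RHS)
C. LHS = cos(2) ≈ -0.4161, RHS = 2·cos(1) ≈ 1.081 → fails here (LHS ≠ RHS)

Answer: C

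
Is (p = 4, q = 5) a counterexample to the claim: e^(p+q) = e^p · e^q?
No

Substituting p = 4, q = 5:
LHS = e^(4+5) = e^9 ≈ 8103
RHS = e^4 · e^5 = e^9 ≈ 8103

The sides agree, so this pair does not disprove the claim.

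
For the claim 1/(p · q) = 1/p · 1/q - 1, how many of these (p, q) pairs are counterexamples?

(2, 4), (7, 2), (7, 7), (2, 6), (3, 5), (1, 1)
Testing each pair:
(2, 4): LHS = 1/8, RHS = -7/8 → counterexample
(7, 2): LHS = 1/14, RHS = -13/14 → counterexample
(7, 7): LHS = 1/49, RHS = -48/49 → counterexample
(2, 6): LHS = 1/12, RHS = -11/12 → counterexample
(3, 5): LHS = 1/15, RHS = -14/15 → counterexample
(1, 1): LHS = 1, RHS = 0 → counterexample

That makes 6 counterexamples.

Answer: 6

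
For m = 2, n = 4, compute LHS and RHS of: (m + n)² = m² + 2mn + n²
LHS = (2 + 4)² = 36
RHS = 2² + 2·2·4 + 4² = 36

LHS = RHS: the two sides agree.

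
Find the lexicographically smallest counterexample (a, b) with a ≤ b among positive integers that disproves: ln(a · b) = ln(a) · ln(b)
(a, b) = (1, 2)

At (1, 1): both sides equal 0, so it holds there.

Substituting (1, 2) into the claim:
LHS = ln(1 · 2) = ln(2) ≈ 0.6931
RHS = ln(1) · ln(2) = 0

Since LHS ≠ RHS, this pair disproves the claim, and no lexicographically smaller pair (a ≤ b, positive integers) does.

For instance (8, 8) is also a counterexample (LHS = ln(64) ≈ 4.159, RHS = ln(8)² ≈ 4.324), but it's lexicographically larger.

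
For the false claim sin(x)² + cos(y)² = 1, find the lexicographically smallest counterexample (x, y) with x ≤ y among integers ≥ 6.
(x, y) = (6, 7)

Substituting (6, 7) into the claim:
LHS = sin(6)² + cos(7)² ≈ 0.6464
RHS = 1

Since LHS ≠ RHS, this pair disproves the claim, and no lexicographically smaller pair (x ≤ y, integers ≥ 6) does.

For instance (6, 13) is also a counterexample (LHS = sin(6)² + cos(13)² ≈ 0.9015, RHS = 1), but it's lexicographically larger.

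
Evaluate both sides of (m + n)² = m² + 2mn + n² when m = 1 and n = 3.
LHS = (1 + 3)² = 16
RHS = 1² + 2·1·3 + 3² = 16

LHS = RHS: the two sides agree.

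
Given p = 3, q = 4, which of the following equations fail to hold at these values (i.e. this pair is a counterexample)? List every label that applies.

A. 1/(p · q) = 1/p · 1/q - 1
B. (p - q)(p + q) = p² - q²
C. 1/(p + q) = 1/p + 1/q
A, C

Evaluating each claim at the given values:
A. LHS = 1/12, RHS = -11/12 → fails here (LHS ≠ RHS)
B. LHS = -7, RHS = -7 → holds here (LHS = RHS)
C. LHS = 1/7, RHS = 7/12 → fails here (LHS ≠ RHS)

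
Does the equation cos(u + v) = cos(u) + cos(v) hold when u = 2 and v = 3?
Fails

Substituting u = 2, v = 3:

LHS = cos(2 + 3) = cos(5) ≈ 0.2837
RHS = cos(2) + cos(3) ≈ -1.406

LHS ≠ RHS, so the equation does not hold at this point.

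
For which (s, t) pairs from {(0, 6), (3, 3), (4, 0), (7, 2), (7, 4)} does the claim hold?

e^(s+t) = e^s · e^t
Testing each pair:
(0, 6): LHS = e^6 ≈ 403.4, RHS = e^6 ≈ 403.4 → holds
(3, 3): LHS = e^6 ≈ 403.4, RHS = e^6 ≈ 403.4 → holds
(4, 0): LHS = e^4 ≈ 54.6, RHS = e^4 ≈ 54.6 → holds
(7, 2): LHS = e^9 ≈ 8103, RHS = e^9 ≈ 8103 → holds
(7, 4): LHS = e^11 ≈ 59874.1, RHS = e^11 ≈ 59874.1 → holds

Every pair satisfies the claim.

Answer: All pairs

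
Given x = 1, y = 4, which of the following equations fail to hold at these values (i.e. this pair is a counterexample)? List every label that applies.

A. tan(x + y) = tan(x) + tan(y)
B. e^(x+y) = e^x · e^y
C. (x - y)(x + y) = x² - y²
A

Evaluating each claim at the given values:
A. LHS = tan(5) ≈ -3.381, RHS = tan(4) + tan(1) ≈ 2.715 → fails here (LHS ≠ RHS)
B. LHS = e^5 ≈ 148.4, RHS = e^5 ≈ 148.4 → holds here (LHS = RHS)
C. LHS = -15, RHS = -15 → holds here (LHS = RHS)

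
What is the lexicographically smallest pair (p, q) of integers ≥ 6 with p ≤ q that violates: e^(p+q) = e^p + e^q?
Substituting (6, 6) into the claim:
LHS = e^(6+6) = e^12 ≈ 162754.8
RHS = e^6 + e^6 = 2·e^6 ≈ 806.9

Since LHS ≠ RHS, this pair disproves the claim, and no lexicographically smaller pair (p ≤ q, integers ≥ 6) does.

For instance (8, 8) is also a counterexample (LHS = e^16 ≈ 8886110.5, RHS = 2·e^8 ≈ 5962), but it's lexicographically larger.

Answer: (p, q) = (6, 6)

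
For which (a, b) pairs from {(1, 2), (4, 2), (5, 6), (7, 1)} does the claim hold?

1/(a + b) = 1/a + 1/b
Testing each pair:
(1, 2): LHS = 1/3, RHS = 3/2 → fails
(4, 2): LHS = 1/6, RHS = 3/4 → fails
(5, 6): LHS = 1/11, RHS = 11/30 → fails
(7, 1): LHS = 1/8, RHS = 8/7 → fails

No pair satisfies the claim.

Answer: None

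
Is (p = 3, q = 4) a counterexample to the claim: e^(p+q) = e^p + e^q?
Yes

Substituting p = 3, q = 4:
LHS = e^(3+4) = e^7 ≈ 1097
RHS = e^3 + e^4 ≈ 74.68

Since LHS ≠ RHS, this pair disproves the claim.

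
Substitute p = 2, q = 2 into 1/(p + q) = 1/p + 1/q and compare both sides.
LHS = 1/(2 + 2) = 1/4
RHS = 1/2 + 1/2 = 1

LHS ≠ RHS, so the equation does not hold here.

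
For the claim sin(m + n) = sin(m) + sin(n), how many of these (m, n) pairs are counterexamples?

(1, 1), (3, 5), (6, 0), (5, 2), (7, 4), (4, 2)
5

Testing each pair:
(1, 1): LHS = sin(2) ≈ 0.9093, RHS = 2·sin(1) ≈ 1.683 → counterexample
(3, 5): LHS = sin(8) ≈ 0.9894, RHS = sin(5) + sin(3) ≈ -0.8178 → counterexample
(6, 0): LHS = sin(6) ≈ -0.2794, RHS = sin(6) ≈ -0.2794 → satisfies claim
(5, 2): LHS = sin(7) ≈ 0.657, RHS = sin(5) + sin(2) ≈ -0.04963 → counterexample
(7, 4): LHS = sin(11) ≈ -1, RHS = sin(4) + sin(7) ≈ -0.09982 → counterexample
(4, 2): LHS = sin(6) ≈ -0.2794, RHS = sin(4) + sin(2) ≈ 0.1525 → counterexample

That makes 5 counterexamples.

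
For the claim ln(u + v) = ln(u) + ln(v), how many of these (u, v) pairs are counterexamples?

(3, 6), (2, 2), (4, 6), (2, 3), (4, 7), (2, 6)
5

Testing each pair:
(3, 6): LHS = ln(9) ≈ 2.197, RHS = ln(3) + ln(6) ≈ 2.89 → counterexample
(2, 2): LHS = ln(4) ≈ 1.386, RHS = 2·ln(2) ≈ 1.386 → satisfies claim
(4, 6): LHS = ln(10) ≈ 2.303, RHS = ln(4) + ln(6) ≈ 3.178 → counterexample
(2, 3): LHS = ln(5) ≈ 1.609, RHS = ln(2) + ln(3) ≈ 1.792 → counterexample
(4, 7): LHS = ln(11) ≈ 2.398, RHS = ln(4) + ln(7) ≈ 3.332 → counterexample
(2, 6): LHS = ln(8) ≈ 2.079, RHS = ln(2) + ln(6) ≈ 2.485 → counterexample

That makes 5 counterexamples.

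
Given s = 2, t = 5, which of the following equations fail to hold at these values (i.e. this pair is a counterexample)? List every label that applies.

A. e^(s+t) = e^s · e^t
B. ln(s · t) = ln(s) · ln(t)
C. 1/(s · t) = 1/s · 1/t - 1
B, C

Evaluating each claim at the given values:
A. LHS = e^7 ≈ 1097, RHS = e^7 ≈ 1097 → holds here (LHS = RHS)
B. LHS = ln(10) ≈ 2.303, RHS = ln(2)·ln(5) ≈ 1.116 → fails here (LHS ≠ RHS)
C. LHS = 1/10, RHS = -9/10 → fails here (LHS ≠ RHS)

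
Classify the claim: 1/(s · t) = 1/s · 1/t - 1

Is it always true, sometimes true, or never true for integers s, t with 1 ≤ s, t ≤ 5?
Never true

The claim fails for every pair in the range. For instance at (s, t) = (2, 2): LHS = 1/4, RHS = -3/4.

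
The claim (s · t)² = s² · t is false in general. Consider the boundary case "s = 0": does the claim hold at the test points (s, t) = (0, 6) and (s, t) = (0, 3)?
At (0, 6): LHS = 0, RHS = 0 → equal
At (0, 3): LHS = 0, RHS = 0 → equal

So the claim does hold at both of these boundary points, even though it is not an identity.

Answer: Yes, holds at both test points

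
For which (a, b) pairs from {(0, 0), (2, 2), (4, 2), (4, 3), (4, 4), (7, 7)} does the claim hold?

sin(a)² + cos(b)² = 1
(0, 0), (2, 2), (4, 4), (7, 7)

Testing each pair:
(0, 0): LHS = 1, RHS = 1 → holds
(2, 2): LHS = cos(2)² + sin(2)² = 1, RHS = 1 → holds
(4, 2): LHS = cos(2)² + sin(4)² ≈ 0.7459, RHS = 1 → fails
(4, 3): LHS = sin(4)² + cos(3)² ≈ 1.553, RHS = 1 → fails
(4, 4): LHS = cos(4)² + sin(4)² = 1, RHS = 1 → holds
(7, 7): LHS = sin(7)² + cos(7)² = 1, RHS = 1 → holds

4 of 6 pairs satisfy the claim.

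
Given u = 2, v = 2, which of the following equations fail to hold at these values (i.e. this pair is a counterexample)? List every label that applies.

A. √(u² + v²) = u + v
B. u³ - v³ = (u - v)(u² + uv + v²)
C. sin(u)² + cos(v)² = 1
A

Evaluating each claim at the given values:
A. LHS = 2·√(2) ≈ 2.828, RHS = 4 → fails here (LHS ≠ RHS)
B. LHS = 0, RHS = 0 → holds here (LHS = RHS)
C. LHS = cos(2)² + sin(2)² = 1, RHS = 1 → holds here (LHS = RHS)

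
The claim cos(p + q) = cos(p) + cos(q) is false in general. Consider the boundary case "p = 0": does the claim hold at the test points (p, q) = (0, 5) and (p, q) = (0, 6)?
No, fails at both test points

At (0, 5): LHS = cos(5) ≈ 0.2837 ≠ RHS = cos(5) + 1 ≈ 1.284
At (0, 6): LHS = cos(6) ≈ 0.9602 ≠ RHS = cos(6) + 1 ≈ 1.96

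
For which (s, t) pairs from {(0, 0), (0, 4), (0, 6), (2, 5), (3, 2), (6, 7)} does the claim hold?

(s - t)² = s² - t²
Testing each pair:
(0, 0): LHS = 0, RHS = 0 → holds
(0, 4): LHS = 16, RHS = -16 → fails
(0, 6): LHS = 36, RHS = -36 → fails
(2, 5): LHS = 9, RHS = -21 → fails
(3, 2): LHS = 1, RHS = 5 → fails
(6, 7): LHS = 1, RHS = -13 → fails

1 of 6 pairs satisfies the claim.

Answer: (0, 0)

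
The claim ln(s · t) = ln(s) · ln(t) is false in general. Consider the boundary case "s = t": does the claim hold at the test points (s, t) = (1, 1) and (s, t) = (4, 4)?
At (1, 1): LHS = 0, RHS = 0 → equal
At (4, 4): LHS = ln(16) ≈ 2.773 ≠ RHS = ln(4)² ≈ 1.922

Answer: Only at (1, 1)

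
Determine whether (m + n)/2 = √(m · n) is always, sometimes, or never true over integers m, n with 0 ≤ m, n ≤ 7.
Sometimes true

It holds at (m, n) = (7, 7) (both sides equal 7), but fails at (m, n) = (7, 6) (LHS = 13/2, RHS = √(42) ≈ 6.481).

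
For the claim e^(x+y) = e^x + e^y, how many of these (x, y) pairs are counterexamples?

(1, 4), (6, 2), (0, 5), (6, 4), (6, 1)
Testing each pair:
(1, 4): LHS = e^5 ≈ 148.4, RHS = e + e^4 ≈ 57.32 → counterexample
(6, 2): LHS = e^8 ≈ 2981, RHS = e^2 + e^6 ≈ 410.8 → counterexample
(0, 5): LHS = e^5 ≈ 148.4, RHS = 1 + e^5 ≈ 149.4 → counterexample
(6, 4): LHS = e^10 ≈ 22026.5, RHS = e^4 + e^6 ≈ 458 → counterexample
(6, 1): LHS = e^7 ≈ 1097, RHS = e + e^6 ≈ 406.1 → counterexample

That makes 5 counterexamples.

Answer: 5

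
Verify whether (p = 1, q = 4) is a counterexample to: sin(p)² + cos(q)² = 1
Substituting p = 1, q = 4:
LHS = sin(1)² + cos(4)² ≈ 1.135
RHS = 1

Since LHS ≠ RHS, this pair disproves the claim.

Answer: Yes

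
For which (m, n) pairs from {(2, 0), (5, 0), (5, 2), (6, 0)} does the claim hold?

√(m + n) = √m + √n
(2, 0), (5, 0), (6, 0)

Testing each pair:
(2, 0): LHS = √(2) ≈ 1.414, RHS = √(2) ≈ 1.414 → holds
(5, 0): LHS = √(5) ≈ 2.236, RHS = √(5) ≈ 2.236 → holds
(5, 2): LHS = √(7) ≈ 2.646, RHS = √(2) + √(5) ≈ 3.65 → fails
(6, 0): LHS = √(6) ≈ 2.449, RHS = √(6) ≈ 2.449 → holds

3 of 4 pairs satisfy the claim.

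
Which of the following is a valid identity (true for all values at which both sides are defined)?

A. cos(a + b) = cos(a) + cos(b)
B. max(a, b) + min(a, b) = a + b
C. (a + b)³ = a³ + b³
A: fails at (3, 5) — LHS = cos(8) ≈ -0.1455, RHS = cos(3) + cos(5) ≈ -0.7063.
B: holds — e.g. at (2, 4), both sides equal 6.
C: fails at (2, 2) — LHS = 64, RHS = 16.

Answer: B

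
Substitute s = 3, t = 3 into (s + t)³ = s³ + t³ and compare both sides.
LHS = (3 + 3)³ = 216
RHS = 3³ + 3³ = 54

LHS ≠ RHS, so the equation does not hold here.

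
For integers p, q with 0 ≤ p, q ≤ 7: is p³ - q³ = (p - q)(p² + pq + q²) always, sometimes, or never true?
The identity holds for every pair in the range. For instance at (p, q) = (7, 7): both sides equal 0.

Answer: Always true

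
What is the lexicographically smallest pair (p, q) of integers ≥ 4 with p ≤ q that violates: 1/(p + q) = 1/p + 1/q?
Substituting (4, 4) into the claim:
LHS = 1/(4 + 4) = 1/8
RHS = 1/4 + 1/4 = 1/2

Since LHS ≠ RHS, this pair disproves the claim, and no lexicographically smaller pair (p ≤ q, integers ≥ 4) does.

For instance (6, 8) is also a counterexample (LHS = 1/14, RHS = 7/24), but it's lexicographically larger.

Answer: (p, q) = (4, 4)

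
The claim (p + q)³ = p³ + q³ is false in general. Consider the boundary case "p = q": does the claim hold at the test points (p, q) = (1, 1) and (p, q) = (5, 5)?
At (1, 1): LHS = 8 ≠ RHS = 2
At (5, 5): LHS = 1000 ≠ RHS = 250

Answer: No, fails at both test points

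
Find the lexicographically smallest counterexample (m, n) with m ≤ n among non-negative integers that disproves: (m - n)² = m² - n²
(m, n) = (0, 1)

Substituting (0, 1) into the claim:
LHS = (0 - 1)² = 1
RHS = 0² - 1² = -1

Since LHS ≠ RHS, this pair disproves the claim, and no lexicographically smaller pair (m ≤ n, non-negative integers) does.

For instance (1, 2) is also a counterexample (LHS = 1, RHS = -3), but it's lexicographically larger.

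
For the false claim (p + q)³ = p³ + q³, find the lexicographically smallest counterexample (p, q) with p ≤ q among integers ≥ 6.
(p, q) = (6, 6)

Substituting (6, 6) into the claim:
LHS = (6 + 6)³ = 1728
RHS = 6³ + 6³ = 432

Since LHS ≠ RHS, this pair disproves the claim, and no lexicographically smaller pair (p ≤ q, integers ≥ 6) does.

For instance (10, 12) is also a counterexample (LHS = 10648, RHS = 2728), but it's lexicographically larger.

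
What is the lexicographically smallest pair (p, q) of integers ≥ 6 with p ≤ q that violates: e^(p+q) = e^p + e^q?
(p, q) = (6, 6)

Substituting (6, 6) into the claim:
LHS = e^(6+6) = e^12 ≈ 162754.8
RHS = e^6 + e^6 = 2·e^6 ≈ 806.9

Since LHS ≠ RHS, this pair disproves the claim, and no lexicographically smaller pair (p ≤ q, integers ≥ 6) does.

For instance (6, 8) is also a counterexample (LHS = e^14 ≈ 1202604.3, RHS = e^6 + e^8 ≈ 3384), but it's lexicographically larger.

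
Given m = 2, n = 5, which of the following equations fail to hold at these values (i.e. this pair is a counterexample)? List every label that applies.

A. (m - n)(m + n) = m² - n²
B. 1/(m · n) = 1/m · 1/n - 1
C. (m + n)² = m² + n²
B, C

Evaluating each claim at the given values:
A. LHS = -21, RHS = -21 → holds here (LHS = RHS)
B. LHS = 1/10, RHS = -9/10 → fails here (LHS ≠ RHS)
C. LHS = 49, RHS = 29 → fails here (LHS ≠ RHS)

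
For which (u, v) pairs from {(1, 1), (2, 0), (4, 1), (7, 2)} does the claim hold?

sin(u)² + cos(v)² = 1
(1, 1)

Testing each pair:
(1, 1): LHS = cos(1)² + sin(1)² = 1, RHS = 1 → holds
(2, 0): LHS = sin(2)² + 1 ≈ 1.827, RHS = 1 → fails
(4, 1): LHS = cos(1)² + sin(4)² ≈ 0.8647, RHS = 1 → fails
(7, 2): LHS = cos(2)² + sin(7)² ≈ 0.6048, RHS = 1 → fails

1 of 4 pairs satisfies the claim.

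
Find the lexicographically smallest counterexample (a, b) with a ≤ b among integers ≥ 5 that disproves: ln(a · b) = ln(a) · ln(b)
Substituting (5, 5) into the claim:
LHS = ln(5 · 5) = ln(25) ≈ 3.219
RHS = ln(5) · ln(5) = ln(5)² ≈ 2.59

Since LHS ≠ RHS, this pair disproves the claim, and no lexicographically smaller pair (a ≤ b, integers ≥ 5) does.

For instance (12, 12) is also a counterexample (LHS = ln(144) ≈ 4.97, RHS = ln(12)² ≈ 6.175), but it's lexicographically larger.

Answer: (a, b) = (5, 5)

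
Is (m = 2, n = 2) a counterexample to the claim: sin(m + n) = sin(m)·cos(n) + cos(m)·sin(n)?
No

Substituting m = 2, n = 2:
LHS = sin(2 + 2) = sin(4) ≈ -0.7568
RHS = sin(2)·cos(2) + cos(2)·sin(2) = 2·sin(2)·cos(2) ≈ -0.7568

The sides agree, so this pair does not disprove the claim.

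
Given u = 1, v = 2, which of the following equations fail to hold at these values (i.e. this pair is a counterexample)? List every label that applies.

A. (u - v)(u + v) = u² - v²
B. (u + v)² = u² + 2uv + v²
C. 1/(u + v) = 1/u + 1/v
Evaluating each claim at the given values:
A. LHS = -3, RHS = -3 → holds here (LHS = RHS)
B. LHS = 9, RHS = 9 → holds here (LHS = RHS)
C. LHS = 1/3, RHS = 3/2 → fails here (LHS ≠ RHS)

Answer: C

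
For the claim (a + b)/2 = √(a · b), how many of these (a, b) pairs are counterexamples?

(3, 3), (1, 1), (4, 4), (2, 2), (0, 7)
1

Testing each pair:
(3, 3): LHS = 3, RHS = 3 → satisfies claim
(1, 1): LHS = 1, RHS = 1 → satisfies claim
(4, 4): LHS = 4, RHS = 4 → satisfies claim
(2, 2): LHS = 2, RHS = 2 → satisfies claim
(0, 7): LHS = 7/2, RHS = 0 → counterexample

That makes 1 counterexample.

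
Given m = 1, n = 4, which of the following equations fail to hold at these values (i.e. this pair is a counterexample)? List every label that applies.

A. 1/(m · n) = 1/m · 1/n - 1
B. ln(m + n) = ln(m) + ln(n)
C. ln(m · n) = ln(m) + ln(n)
Evaluating each claim at the given values:
A. LHS = 1/4, RHS = -3/4 → fails here (LHS ≠ RHS)
B. LHS = ln(5) ≈ 1.609, RHS = ln(4) ≈ 1.386 → fails here (LHS ≠ RHS)
C. LHS = ln(4) ≈ 1.386, RHS = ln(4) ≈ 1.386 → holds here (LHS = RHS)

Answer: A, B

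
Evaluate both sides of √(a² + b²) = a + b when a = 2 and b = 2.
LHS = √(2² + 2²) = 2·√(2) ≈ 2.828
RHS = 2 + 2 = 4

LHS ≠ RHS (they differ by about 1.172), so the equation does not hold here.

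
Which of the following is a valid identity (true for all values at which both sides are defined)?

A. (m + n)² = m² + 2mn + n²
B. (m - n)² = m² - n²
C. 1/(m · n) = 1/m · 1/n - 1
A

A: holds — e.g. at (1, 1), both sides equal 4.
B: fails at (2, 3) — LHS = 1, RHS = -5.
C: fails at (2, 2) — LHS = 1/4, RHS = -3/4.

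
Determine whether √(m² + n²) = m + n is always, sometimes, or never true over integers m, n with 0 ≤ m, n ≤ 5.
Sometimes true

It holds at (m, n) = (0, 1) (both sides equal 1), but fails at (m, n) = (4, 4) (LHS = 4·√(2) ≈ 5.657, RHS = 8).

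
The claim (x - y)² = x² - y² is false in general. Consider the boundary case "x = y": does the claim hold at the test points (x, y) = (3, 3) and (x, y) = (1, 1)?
At (3, 3): LHS = 0, RHS = 0 → equal
At (1, 1): LHS = 0, RHS = 0 → equal

So the claim does hold at both of these boundary points, even though it is not an identity.

Answer: Yes, holds at both test points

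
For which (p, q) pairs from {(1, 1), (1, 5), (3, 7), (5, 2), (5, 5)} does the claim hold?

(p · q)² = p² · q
Testing each pair:
(1, 1): LHS = 1, RHS = 1 → holds
(1, 5): LHS = 25, RHS = 5 → fails
(3, 7): LHS = 441, RHS = 63 → fails
(5, 2): LHS = 100, RHS = 50 → fails
(5, 5): LHS = 625, RHS = 125 → fails

1 of 5 pairs satisfies the claim.

Answer: (1, 1)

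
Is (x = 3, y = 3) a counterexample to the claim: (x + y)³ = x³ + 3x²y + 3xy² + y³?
No

Substituting x = 3, y = 3:
LHS = (3 + 3)³ = 216
RHS = 3³ + 3·3²·3 + 3·3·3² + 3³ = 216

The sides agree, so this pair does not disprove the claim.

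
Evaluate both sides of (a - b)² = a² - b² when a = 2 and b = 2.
LHS = (2 - 2)² = 0
RHS = 2² - 2² = 0

LHS = RHS: the two sides agree.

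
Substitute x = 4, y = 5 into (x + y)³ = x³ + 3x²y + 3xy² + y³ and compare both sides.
LHS = (4 + 5)³ = 729
RHS = 4³ + 3·4²·5 + 3·4·5² + 5³ = 729

LHS = RHS: the two sides agree.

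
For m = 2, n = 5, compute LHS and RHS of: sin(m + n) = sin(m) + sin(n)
LHS = sin(2 + 5) = sin(7) ≈ 0.657
RHS = sin(2) + sin(5) ≈ -0.04963

LHS ≠ RHS (they differ by about 0.7066), so the equation does not hold here.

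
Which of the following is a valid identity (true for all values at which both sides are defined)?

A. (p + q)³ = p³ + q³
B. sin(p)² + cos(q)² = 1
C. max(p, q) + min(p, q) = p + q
C

A: fails at (2, 3) — LHS = 125, RHS = 35.
B: fails at (3, 7) — LHS = sin(3)² + cos(7)² ≈ 0.5883, RHS = 1.
C: holds — e.g. at (2, 7), both sides equal 9.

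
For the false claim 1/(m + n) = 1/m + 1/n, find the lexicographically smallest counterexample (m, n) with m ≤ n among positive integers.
Substituting (1, 1) into the claim:
LHS = 1/(1 + 1) = 1/2
RHS = 1/1 + 1/1 = 2

Since LHS ≠ RHS, this pair disproves the claim, and no lexicographically smaller pair (m ≤ n, positive integers) does.

For instance (8, 8) is also a counterexample (LHS = 1/16, RHS = 1/4), but it's lexicographically larger.

Answer: (m, n) = (1, 1)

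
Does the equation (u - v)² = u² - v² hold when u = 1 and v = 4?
Fails

Substituting u = 1, v = 4:

LHS = (1 - 4)² = 9
RHS = 1² - 4² = -15

LHS ≠ RHS, so the equation does not hold at this point.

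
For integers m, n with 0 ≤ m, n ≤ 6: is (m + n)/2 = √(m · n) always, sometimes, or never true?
Sometimes true

It holds at (m, n) = (0, 0) (both sides equal 0), but fails at (m, n) = (0, 1) (LHS = 1/2, RHS = 0).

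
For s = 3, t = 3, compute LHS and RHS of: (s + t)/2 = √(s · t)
LHS = (3 + 3)/2 = 3
RHS = √(3 · 3) = 3

LHS = RHS: the two sides agree.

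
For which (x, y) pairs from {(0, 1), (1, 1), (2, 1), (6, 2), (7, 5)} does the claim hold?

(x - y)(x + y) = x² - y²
All pairs

Testing each pair:
(0, 1): LHS = -1, RHS = -1 → holds
(1, 1): LHS = 0, RHS = 0 → holds
(2, 1): LHS = 3, RHS = 3 → holds
(6, 2): LHS = 32, RHS = 32 → holds
(7, 5): LHS = 24, RHS = 24 → holds

Every pair satisfies the claim.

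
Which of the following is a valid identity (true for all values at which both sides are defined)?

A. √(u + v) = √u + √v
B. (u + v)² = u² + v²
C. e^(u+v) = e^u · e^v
C

A: fails at (4, 5) — LHS = 3, RHS = 2 + √(5) ≈ 4.236.
B: fails at (2, 4) — LHS = 36, RHS = 20.
C: holds — e.g. at (4, 6), both sides equal e^10 ≈ 22026.5.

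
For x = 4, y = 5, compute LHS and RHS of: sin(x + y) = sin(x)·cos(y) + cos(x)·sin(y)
LHS = sin(4 + 5) = sin(9) ≈ 0.4121
RHS = sin(4)·cos(5) + cos(4)·sin(5) = sin(4)·cos(5) + sin(5)·cos(4) ≈ 0.4121

LHS = RHS: the two sides agree.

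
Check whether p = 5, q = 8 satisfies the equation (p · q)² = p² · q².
Holds

Substituting p = 5, q = 8:

LHS = (5 · 8)² = 1600
RHS = 5² · 8² = 1600

LHS = RHS, so the equation holds at this point.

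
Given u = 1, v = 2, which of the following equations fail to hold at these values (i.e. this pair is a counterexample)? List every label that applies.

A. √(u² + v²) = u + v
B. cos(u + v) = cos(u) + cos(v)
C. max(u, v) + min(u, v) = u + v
A, B

Evaluating each claim at the given values:
A. LHS = √(5) ≈ 2.236, RHS = 3 → fails here (LHS ≠ RHS)
B. LHS = cos(3) ≈ -0.99, RHS = cos(2) + cos(1) ≈ 0.1242 → fails here (LHS ≠ RHS)
C. LHS = 3, RHS = 3 → holds here (LHS = RHS)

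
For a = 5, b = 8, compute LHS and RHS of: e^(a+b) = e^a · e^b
LHS = e^(5+8) = e^13 ≈ 442413.4
RHS = e^5 · e^8 = e^13 ≈ 442413.4

LHS = RHS: the two sides agree.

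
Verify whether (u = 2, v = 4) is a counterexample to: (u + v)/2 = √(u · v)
Yes

Substituting u = 2, v = 4:
LHS = (2 + 4)/2 = 3
RHS = √(2 · 4) = 2·√(2) ≈ 2.828

Since LHS ≠ RHS, this pair disproves the claim.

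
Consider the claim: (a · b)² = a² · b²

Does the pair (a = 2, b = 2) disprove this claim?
No

Substituting a = 2, b = 2:
LHS = (2 · 2)² = 16
RHS = 2² · 2² = 16

The sides agree, so this pair does not disprove the claim.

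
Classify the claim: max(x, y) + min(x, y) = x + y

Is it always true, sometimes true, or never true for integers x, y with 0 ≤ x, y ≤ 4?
Always true

The identity holds for every pair in the range. For instance at (x, y) = (3, 2): both sides equal 5.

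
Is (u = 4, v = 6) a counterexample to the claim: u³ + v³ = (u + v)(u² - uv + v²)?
Substituting u = 4, v = 6:
LHS = 4³ + 6³ = 280
RHS = (4 + 6)(4² - 4·6 + 6²) = 280

The sides agree, so this pair does not disprove the claim.

Answer: No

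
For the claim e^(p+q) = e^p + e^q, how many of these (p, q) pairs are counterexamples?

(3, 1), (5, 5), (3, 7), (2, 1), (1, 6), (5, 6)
Testing each pair:
(3, 1): LHS = e^4 ≈ 54.6, RHS = e + e^3 ≈ 22.8 → counterexample
(5, 5): LHS = e^10 ≈ 22026.5, RHS = 2·e^5 ≈ 296.8 → counterexample
(3, 7): LHS = e^10 ≈ 22026.5, RHS = e^3 + e^7 ≈ 1117 → counterexample
(2, 1): LHS = e^3 ≈ 20.09, RHS = e + e^2 ≈ 10.11 → counterexample
(1, 6): LHS = e^7 ≈ 1097, RHS = e + e^6 ≈ 406.1 → counterexample
(5, 6): LHS = e^11 ≈ 59874.1, RHS = e^5 + e^6 ≈ 551.8 → counterexample

That makes 6 counterexamples.

Answer: 6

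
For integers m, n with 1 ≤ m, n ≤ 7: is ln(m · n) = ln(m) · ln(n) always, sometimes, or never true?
It holds at (m, n) = (1, 1) (both sides equal 0), but fails at (m, n) = (2, 6) (LHS = ln(12) ≈ 2.485, RHS = ln(2)·ln(6) ≈ 1.242).

Answer: Sometimes true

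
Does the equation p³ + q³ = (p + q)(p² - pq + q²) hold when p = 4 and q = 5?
Substituting p = 4, q = 5:

LHS = 4³ + 5³ = 189
RHS = (4 + 5)(4² - 4·5 + 5²) = 189

LHS = RHS, so the equation holds at this point.

Answer: Holds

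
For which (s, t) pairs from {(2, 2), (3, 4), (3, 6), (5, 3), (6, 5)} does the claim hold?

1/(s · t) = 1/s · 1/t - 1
Testing each pair:
(2, 2): LHS = 1/4, RHS = -3/4 → fails
(3, 4): LHS = 1/12, RHS = -11/12 → fails
(3, 6): LHS = 1/18, RHS = -17/18 → fails
(5, 3): LHS = 1/15, RHS = -14/15 → fails
(6, 5): LHS = 1/30, RHS = -29/30 → fails

No pair satisfies the claim.

Answer: None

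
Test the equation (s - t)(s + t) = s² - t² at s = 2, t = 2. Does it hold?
Holds

Substituting s = 2, t = 2:

LHS = (2 - 2)(2 + 2) = 0
RHS = 2² - 2² = 0

LHS = RHS, so the equation holds at this point.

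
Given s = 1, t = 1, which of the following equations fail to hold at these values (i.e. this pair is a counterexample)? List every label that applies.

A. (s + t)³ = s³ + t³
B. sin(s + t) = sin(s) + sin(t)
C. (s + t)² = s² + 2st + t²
A, B

Evaluating each claim at the given values:
A. LHS = 8, RHS = 2 → fails here (LHS ≠ RHS)
B. LHS = sin(2) ≈ 0.9093, RHS = 2·sin(1) ≈ 1.683 → fails here (LHS ≠ RHS)
C. LHS = 4, RHS = 4 → holds here (LHS = RHS)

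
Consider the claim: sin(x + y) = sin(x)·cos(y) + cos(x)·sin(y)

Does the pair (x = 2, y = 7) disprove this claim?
Substituting x = 2, y = 7:
LHS = sin(2 + 7) = sin(9) ≈ 0.4121
RHS = sin(2)·cos(7) + cos(2)·sin(7) = sin(7)·cos(2) + sin(2)·cos(7) ≈ 0.4121

The sides agree, so this pair does not disprove the claim.

Answer: No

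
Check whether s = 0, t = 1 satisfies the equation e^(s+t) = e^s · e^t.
Substituting s = 0, t = 1:

LHS = e^(0+1) = e ≈ 2.718
RHS = e^0 · e^1 = e ≈ 2.718

LHS = RHS, so the equation holds at this point.

Answer: Holds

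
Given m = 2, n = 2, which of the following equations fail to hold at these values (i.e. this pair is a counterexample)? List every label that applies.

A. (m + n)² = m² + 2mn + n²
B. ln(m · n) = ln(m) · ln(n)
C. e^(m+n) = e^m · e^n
B

Evaluating each claim at the given values:
A. LHS = 16, RHS = 16 → holds here (LHS = RHS)
B. LHS = ln(4) ≈ 1.386, RHS = ln(2)² ≈ 0.4805 → fails here (LHS ≠ RHS)
C. LHS = e^4 ≈ 54.6, RHS = e^4 ≈ 54.6 → holds here (LHS = RHS)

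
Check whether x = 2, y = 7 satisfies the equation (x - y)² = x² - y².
Fails

Substituting x = 2, y = 7:

LHS = (2 - 7)² = 25
RHS = 2² - 7² = -45

LHS ≠ RHS, so the equation does not hold at this point.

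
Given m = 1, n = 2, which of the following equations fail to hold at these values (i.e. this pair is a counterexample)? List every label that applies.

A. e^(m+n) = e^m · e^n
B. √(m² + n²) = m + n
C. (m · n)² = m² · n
B, C

Evaluating each claim at the given values:
A. LHS = e^3 ≈ 20.09, RHS = e^3 ≈ 20.09 → holds here (LHS = RHS)
B. LHS = √(5) ≈ 2.236, RHS = 3 → fails here (LHS ≠ RHS)
C. LHS = 4, RHS = 2 → fails here (LHS ≠ RHS)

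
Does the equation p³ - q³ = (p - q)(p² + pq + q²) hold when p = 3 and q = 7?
Substituting p = 3, q = 7:

LHS = 3³ - 7³ = -316
RHS = (3 - 7)(3² + 3·7 + 7²) = -316

LHS = RHS, so the equation holds at this point.

Answer: Holds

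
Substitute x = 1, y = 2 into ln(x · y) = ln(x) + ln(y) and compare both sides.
LHS = ln(1 · 2) = ln(2) ≈ 0.6931
RHS = ln(1) + ln(2) = ln(2) ≈ 0.6931

LHS = RHS: the two sides agree.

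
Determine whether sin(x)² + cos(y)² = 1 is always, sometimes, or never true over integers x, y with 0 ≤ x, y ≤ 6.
It holds at (x, y) = (2, 2) (both sides equal 1), but fails at (x, y) = (4, 5) (LHS = cos(5)² + sin(4)² ≈ 0.6532, RHS = 1).

Answer: Sometimes true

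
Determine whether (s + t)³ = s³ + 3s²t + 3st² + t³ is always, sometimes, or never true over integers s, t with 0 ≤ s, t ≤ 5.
Always true

The identity holds for every pair in the range. For instance at (s, t) = (4, 5): both sides equal 729.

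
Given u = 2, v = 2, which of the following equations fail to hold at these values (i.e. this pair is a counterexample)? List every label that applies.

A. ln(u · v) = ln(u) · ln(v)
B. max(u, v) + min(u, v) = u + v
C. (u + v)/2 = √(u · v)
A

Evaluating each claim at the given values:
A. LHS = ln(4) ≈ 1.386, RHS = ln(2)² ≈ 0.4805 → fails here (LHS ≠ RHS)
B. LHS = 4, RHS = 4 → holds here (LHS = RHS)
C. LHS = 2, RHS = 2 → holds here (LHS = RHS)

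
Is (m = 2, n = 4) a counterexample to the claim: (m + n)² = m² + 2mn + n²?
No

Substituting m = 2, n = 4:
LHS = (2 + 4)² = 36
RHS = 2² + 2·2·4 + 4² = 36

The sides agree, so this pair does not disprove the claim.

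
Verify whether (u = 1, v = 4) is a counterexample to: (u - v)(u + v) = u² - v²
No

Substituting u = 1, v = 4:
LHS = (1 - 4)(1 + 4) = -15
RHS = 1² - 4² = -15

The sides agree, so this pair does not disprove the claim.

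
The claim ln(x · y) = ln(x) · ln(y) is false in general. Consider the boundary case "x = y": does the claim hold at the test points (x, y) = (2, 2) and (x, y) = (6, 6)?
No, fails at both test points

At (2, 2): LHS = ln(4) ≈ 1.386 ≠ RHS = ln(2)² ≈ 0.4805
At (6, 6): LHS = ln(36) ≈ 3.584 ≠ RHS = ln(6)² ≈ 3.21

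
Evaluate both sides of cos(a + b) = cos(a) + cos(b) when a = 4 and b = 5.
LHS = cos(4 + 5) = cos(9) ≈ -0.9111
RHS = cos(4) + cos(5) ≈ -0.37

LHS ≠ RHS (they differ by about 0.5411), so the equation does not hold here.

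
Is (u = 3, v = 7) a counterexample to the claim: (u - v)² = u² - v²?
Yes

Substituting u = 3, v = 7:
LHS = (3 - 7)² = 16
RHS = 3² - 7² = -40

Since LHS ≠ RHS, this pair disproves the claim.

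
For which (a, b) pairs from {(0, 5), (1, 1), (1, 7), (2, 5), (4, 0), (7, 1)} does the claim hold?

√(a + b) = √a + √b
Testing each pair:
(0, 5): LHS = √(5) ≈ 2.236, RHS = √(5) ≈ 2.236 → holds
(1, 1): LHS = √(2) ≈ 1.414, RHS = 2 → fails
(1, 7): LHS = 2·√(2) ≈ 2.828, RHS = 1 + √(7) ≈ 3.646 → fails
(2, 5): LHS = √(7) ≈ 2.646, RHS = √(2) + √(5) ≈ 3.65 → fails
(4, 0): LHS = 2, RHS = 2 → holds
(7, 1): LHS = 2·√(2) ≈ 2.828, RHS = 1 + √(7) ≈ 3.646 → fails

2 of 6 pairs satisfy the claim.

Answer: (0, 5), (4, 0)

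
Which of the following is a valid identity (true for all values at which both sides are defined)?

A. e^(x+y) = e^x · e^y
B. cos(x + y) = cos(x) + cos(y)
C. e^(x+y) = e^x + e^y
A: holds — e.g. at (2, 3), both sides equal e^5 ≈ 148.4.
B: fails at (1, 5) — LHS = cos(6) ≈ 0.9602, RHS = cos(5) + cos(1) ≈ 0.824.
C: fails at (3, 5) — LHS = e^8 ≈ 2981, RHS = e^3 + e^5 ≈ 168.5.

Answer: A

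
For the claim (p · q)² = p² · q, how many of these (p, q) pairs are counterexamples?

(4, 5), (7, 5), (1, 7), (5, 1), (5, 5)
Testing each pair:
(4, 5): LHS = 400, RHS = 80 → counterexample
(7, 5): LHS = 1225, RHS = 245 → counterexample
(1, 7): LHS = 49, RHS = 7 → counterexample
(5, 1): LHS = 25, RHS = 25 → satisfies claim
(5, 5): LHS = 625, RHS = 125 → counterexample

That makes 4 counterexamples.

Answer: 4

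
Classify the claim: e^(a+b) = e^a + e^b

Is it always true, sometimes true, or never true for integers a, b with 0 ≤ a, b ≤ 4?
The claim fails for every pair in the range. For instance at (a, b) = (0, 2): LHS = e^2 ≈ 7.389, RHS = 1 + e^2 ≈ 8.389.

Answer: Never true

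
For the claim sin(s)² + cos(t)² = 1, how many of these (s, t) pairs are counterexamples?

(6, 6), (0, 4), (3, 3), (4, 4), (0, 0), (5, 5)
Testing each pair:
(6, 6): LHS = sin(6)² + cos(6)² = 1, RHS = 1 → satisfies claim
(0, 4): LHS = cos(4)² ≈ 0.4272, RHS = 1 → counterexample
(3, 3): LHS = sin(3)² + cos(3)² = 1, RHS = 1 → satisfies claim
(4, 4): LHS = cos(4)² + sin(4)² = 1, RHS = 1 → satisfies claim
(0, 0): LHS = 1, RHS = 1 → satisfies claim
(5, 5): LHS = cos(5)² + sin(5)² = 1, RHS = 1 → satisfies claim

That makes 1 counterexample.

Answer: 1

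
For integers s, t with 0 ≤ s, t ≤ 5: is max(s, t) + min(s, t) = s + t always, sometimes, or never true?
The identity holds for every pair in the range. For instance at (s, t) = (3, 0): both sides equal 3.

Answer: Always true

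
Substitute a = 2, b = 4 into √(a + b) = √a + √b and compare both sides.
LHS = √(2 + 4) = √(6) ≈ 2.449
RHS = √2 + √4 = √(2) + 2 ≈ 3.414

LHS ≠ RHS (they differ by about 0.9647), so the equation does not hold here.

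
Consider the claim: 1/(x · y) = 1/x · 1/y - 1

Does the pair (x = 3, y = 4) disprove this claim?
Yes

Substituting x = 3, y = 4:
LHS = 1/(3 · 4) = 1/12
RHS = 1/3 · 1/4 - 1 = -11/12

Since LHS ≠ RHS, this pair disproves the claim.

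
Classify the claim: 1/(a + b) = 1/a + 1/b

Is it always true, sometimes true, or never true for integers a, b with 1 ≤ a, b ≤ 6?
Never true

The claim fails for every pair in the range. For instance at (a, b) = (3, 2): LHS = 1/5, RHS = 5/6.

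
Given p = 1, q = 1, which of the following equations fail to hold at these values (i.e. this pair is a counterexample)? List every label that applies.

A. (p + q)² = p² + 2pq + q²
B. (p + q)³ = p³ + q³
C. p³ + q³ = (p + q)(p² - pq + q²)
B

Evaluating each claim at the given values:
A. LHS = 4, RHS = 4 → holds here (LHS = RHS)
B. LHS = 8, RHS = 2 → fails here (LHS ≠ RHS)
C. LHS = 2, RHS = 2 → holds here (LHS = RHS)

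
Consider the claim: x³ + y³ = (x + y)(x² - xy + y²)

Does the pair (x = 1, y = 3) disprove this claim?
Substituting x = 1, y = 3:
LHS = 1³ + 3³ = 28
RHS = (1 + 3)(1² - 1·3 + 3²) = 28

The sides agree, so this pair does not disprove the claim.

Answer: No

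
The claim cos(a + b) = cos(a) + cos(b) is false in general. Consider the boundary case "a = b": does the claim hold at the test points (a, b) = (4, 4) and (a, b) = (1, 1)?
No, fails at both test points

At (4, 4): LHS = cos(8) ≈ -0.1455 ≠ RHS = 2·cos(4) ≈ -1.307
At (1, 1): LHS = cos(2) ≈ -0.4161 ≠ RHS = 2·cos(1) ≈ 1.081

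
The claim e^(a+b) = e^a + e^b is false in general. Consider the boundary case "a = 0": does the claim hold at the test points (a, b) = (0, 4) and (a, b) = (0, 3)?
At (0, 4): LHS = e^4 ≈ 54.6 ≠ RHS = 1 + e^4 ≈ 55.6
At (0, 3): LHS = e^3 ≈ 20.09 ≠ RHS = 1 + e^3 ≈ 21.09

Answer: No, fails at both test points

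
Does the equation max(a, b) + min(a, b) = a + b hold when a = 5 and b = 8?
Holds

Substituting a = 5, b = 8:

LHS = max(5, 8) + min(5, 8) = 13
RHS = 5 + 8 = 13

LHS = RHS, so the equation holds at this point.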